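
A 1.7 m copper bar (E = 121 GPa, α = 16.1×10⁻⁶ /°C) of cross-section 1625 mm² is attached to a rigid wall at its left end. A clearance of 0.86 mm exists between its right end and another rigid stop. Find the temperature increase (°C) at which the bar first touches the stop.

ΔT ≈ 31.4 °C

Contact occurs when the free expansion equals the gap: αΔT L = 0.86 mm.
ΔT = 0.86 / (16.1×10⁻⁶ × 1700) = 31.42 °C.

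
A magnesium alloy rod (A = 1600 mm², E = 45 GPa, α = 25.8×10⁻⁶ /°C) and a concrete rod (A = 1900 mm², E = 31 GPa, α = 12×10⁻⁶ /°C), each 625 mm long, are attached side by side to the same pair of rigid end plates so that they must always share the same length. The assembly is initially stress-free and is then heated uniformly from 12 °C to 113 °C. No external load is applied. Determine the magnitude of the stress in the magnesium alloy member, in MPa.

Equilibrium of a rigid end plate with no external load gives equal and opposite internal forces ±P in the two members. Since α_{magnesium alloy} > α_{concrete}, heating drives the magnesium alloy into compression and the concrete into tension.
Compatibility of the two members (thermal + elastic change equal): (α₁ − α₂)ΔT = P·[1/(A₁E₁) + 1/(A₂E₂)].
|α₁ − α₂|·ΔT = 13.8×10⁻⁶ × 101 = 0.001394.
1/(A₁E₁) + 1/(A₂E₂) = 1/(1600×45×10³) + 1/(1900×31×10³) = 3.087×10⁻⁸ N⁻¹.
So P = 0.001394 / 3.087×10⁻⁸ = 45.16 kN.
σ_{magnesium alloy} = P/A₁ = 45160/1600 = 28.22 MPa, compressive.

σ ≈ 28.2 MPa (compressive)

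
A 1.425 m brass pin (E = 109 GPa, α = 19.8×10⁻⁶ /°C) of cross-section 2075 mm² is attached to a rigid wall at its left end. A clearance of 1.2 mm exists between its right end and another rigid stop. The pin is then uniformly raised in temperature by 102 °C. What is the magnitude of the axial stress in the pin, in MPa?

Free thermal elongation = αΔT L = 19.8×10⁻⁶ × 102 × 1425 = 2.878 mm.
The gap closes (δ_free > 1.2 mm) and the wall then resists a further 2.878 − 1.2 = 1.678 mm of expansion.
Compatibility: PL/(AE) = 1.678 mm, so σ = P/A = E × (1.678/1425) = 128.3 MPa.

σ ≈ 128 MPa (compressive)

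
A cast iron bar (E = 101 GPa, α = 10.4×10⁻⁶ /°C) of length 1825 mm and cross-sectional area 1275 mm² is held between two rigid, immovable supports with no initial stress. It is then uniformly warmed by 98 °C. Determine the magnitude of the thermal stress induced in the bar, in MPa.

With length fixed, the mechanical strain must cancel the thermal strain αΔT = 10.4×10⁻⁶ × 98 = 1019.2×10⁻⁶.
Hence σ = E·αΔT = 101×10³ × 1019.2×10⁻⁶ = 102.9 MPa, compressive.

σ ≈ 103 MPa (compressive)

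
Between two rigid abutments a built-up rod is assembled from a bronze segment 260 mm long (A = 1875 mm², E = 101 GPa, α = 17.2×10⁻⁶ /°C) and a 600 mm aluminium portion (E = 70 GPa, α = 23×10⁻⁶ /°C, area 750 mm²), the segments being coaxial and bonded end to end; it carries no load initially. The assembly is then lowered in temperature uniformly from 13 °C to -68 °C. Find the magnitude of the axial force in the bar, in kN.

If the supports were absent, the total length change would be Σ αᵢΔT Lᵢ = 17.2×10⁻⁶×81×260 + 23×10⁻⁶×81×600 = 1.48 mm.
The rigid supports impose zero overall length change; the single axial force P common to all segments must satisfy P Σ Lᵢ/(AᵢEᵢ) = δ_free.
The series flexibility is Σ Lᵢ/(AᵢEᵢ) = 260/(1875×101×10³) + 600/(750×70×10³) = 1.28×10⁻⁵ mm/N.
P = 1.48 / 1.28×10⁻⁵ = 115600 N = 115.6 kN, tensile.

P ≈ 116 kN (tensile)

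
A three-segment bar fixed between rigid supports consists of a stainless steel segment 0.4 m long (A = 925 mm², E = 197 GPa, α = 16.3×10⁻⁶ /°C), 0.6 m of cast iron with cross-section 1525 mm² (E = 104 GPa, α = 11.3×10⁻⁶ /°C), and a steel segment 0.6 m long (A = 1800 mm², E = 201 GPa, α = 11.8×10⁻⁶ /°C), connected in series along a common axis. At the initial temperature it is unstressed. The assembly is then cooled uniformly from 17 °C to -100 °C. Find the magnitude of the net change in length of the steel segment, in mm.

|ΔL| ≈ 0.311 mm

With the walls removed the bar would change length by δ_free = Σ αᵢΔT Lᵢ = 16.3×10⁻⁶×117×400 + 11.3×10⁻⁶×117×600 + 11.8×10⁻⁶×117×600 = 2.384 mm.
Since the ends are fixed, an axial force P builds up, equal in every segment, with P · Σ Lᵢ/(AᵢEᵢ) = δ_free.
The series flexibility is Σ Lᵢ/(AᵢEᵢ) = 400/(925×197×10³) + 600/(1525×104×10³) + 600/(1800×201×10³) = 7.637×10⁻⁶ mm/N.
Hence P = δ_free / Σ(L/AE) = 2.384/7.637×10⁻⁶ = 312.2 kN (tensile).
For the steel segment, free thermal change = 11.8×10⁻⁶×117×600 = 0.8284 mm and elastic change from P = 312200×600/(1800×201×10³) = 0.5178 mm; these oppose, so the net change is 0.311 mm (segment shortens).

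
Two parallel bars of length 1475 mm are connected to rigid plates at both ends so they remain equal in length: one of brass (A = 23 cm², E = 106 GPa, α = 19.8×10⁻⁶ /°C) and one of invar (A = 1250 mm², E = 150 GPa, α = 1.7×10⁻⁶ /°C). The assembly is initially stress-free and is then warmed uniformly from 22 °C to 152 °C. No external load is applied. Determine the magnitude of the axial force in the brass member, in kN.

Equilibrium of a rigid end plate with no external load gives equal and opposite internal forces ±P in the two members. Since α_{brass} > α_{invar}, heating drives the brass into compression and the invar into tension.
Equating the net (thermal + elastic) strains gives |α₁ − α₂|·ΔT = P·[1/(A₁E₁) + 1/(A₂E₂)].
|α₁ − α₂|·ΔT = 18.1×10⁻⁶ × 130 = 0.002353.
1/(A₁E₁) + 1/(A₂E₂) = 1/(2300×106×10³) + 1/(1250×150×10³) = 9.435×10⁻⁹ N⁻¹.
So P = 0.002353 / 9.435×10⁻⁹ = 249.4 kN.

P ≈ 249 kN (compressive in the brass)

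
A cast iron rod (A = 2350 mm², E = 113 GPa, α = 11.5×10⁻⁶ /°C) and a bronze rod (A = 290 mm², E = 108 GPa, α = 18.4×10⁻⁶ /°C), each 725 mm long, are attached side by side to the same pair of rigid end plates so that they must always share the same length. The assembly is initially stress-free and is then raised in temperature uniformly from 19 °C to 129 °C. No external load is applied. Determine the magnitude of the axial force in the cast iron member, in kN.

P ≈ 21.3 kN (tensile in the cast iron)

Equilibrium of a rigid end plate with no external load gives equal and opposite internal forces ±P in the two members. Since α_{bronze} > α_{cast iron}, heating drives the bronze into compression and the cast iron into tension.
Compatibility of the two members (thermal + elastic change equal): (α₁ − α₂)ΔT = P·[1/(A₁E₁) + 1/(A₂E₂)].
|α₁ − α₂|·ΔT = 6.9×10⁻⁶ × 110 = 0.000759.
1/(A₁E₁) + 1/(A₂E₂) = 1/(2350×113×10³) + 1/(290×108×10³) = 3.569×10⁻⁸ N⁻¹.
P = 0.000759 / 3.569×10⁻⁸ = 21260 N = 21.26 kN.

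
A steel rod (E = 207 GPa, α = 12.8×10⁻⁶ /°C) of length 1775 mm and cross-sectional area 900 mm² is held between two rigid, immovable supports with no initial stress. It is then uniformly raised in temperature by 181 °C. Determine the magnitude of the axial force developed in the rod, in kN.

P ≈ 432 kN (compressive)

Full restraint means ε = 0, so the stress is σ = EαΔT = 207×10³ × 12.8×10⁻⁶ × 181 = 479.6 MPa.
P = AEαΔT = 900 × 207×10³ × 12.8×10⁻⁶ × 181 = 431.6 kN (compressive).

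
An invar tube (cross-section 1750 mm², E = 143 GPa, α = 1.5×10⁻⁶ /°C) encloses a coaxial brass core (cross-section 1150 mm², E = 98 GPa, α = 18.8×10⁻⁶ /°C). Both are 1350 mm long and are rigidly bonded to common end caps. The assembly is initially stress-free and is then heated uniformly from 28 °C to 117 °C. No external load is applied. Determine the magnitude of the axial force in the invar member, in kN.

P ≈ 120 kN (tensile in the invar)

Both members must finish at the same length. With the larger α, the brass tends to over-expand; the plates restrain it, putting the brass in compression and the invar in tension. With no external load the two internal forces are equal and opposite, magnitude P.
Compatibility of the two members (thermal + elastic change equal): (α₁ − α₂)ΔT = P·[1/(A₁E₁) + 1/(A₂E₂)].
|α₁ − α₂|·ΔT = 17.3×10⁻⁶ × 89 = 0.00154.
1/(A₁E₁) + 1/(A₂E₂) = 1/(1750×143×10³) + 1/(1150×98×10³) = 1.287×10⁻⁸ N⁻¹.
P = 0.00154 / 1.287×10⁻⁸ = 119600 N = 119.6 kN.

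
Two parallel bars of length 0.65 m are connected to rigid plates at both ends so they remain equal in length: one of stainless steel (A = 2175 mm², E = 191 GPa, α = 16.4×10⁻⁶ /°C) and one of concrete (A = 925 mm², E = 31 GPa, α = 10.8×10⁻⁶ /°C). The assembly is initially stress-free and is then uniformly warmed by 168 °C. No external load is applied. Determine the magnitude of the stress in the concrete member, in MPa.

σ ≈ 27.3 MPa (tensile)

Equilibrium of a rigid end plate with no external load gives equal and opposite internal forces ±P in the two members. Since α_{stainless steel} > α_{concrete}, heating drives the stainless steel into compression and the concrete into tension.
Setting the final lengths equal and cancelling L: (α₁ − α₂)ΔT = P/(A₁E₁) + P/(A₂E₂).
|α₁ − α₂|·ΔT = 5.6×10⁻⁶ × 168 = 0.0009408.
1/(A₁E₁) + 1/(A₂E₂) = 1/(2175×191×10³) + 1/(925×31×10³) = 3.728×10⁻⁸ N⁻¹.
So P = 0.0009408 / 3.728×10⁻⁸ = 25.24 kN.
σ_{concrete} = P/A₂ = 25240/925 = 27.28 MPa, tensile.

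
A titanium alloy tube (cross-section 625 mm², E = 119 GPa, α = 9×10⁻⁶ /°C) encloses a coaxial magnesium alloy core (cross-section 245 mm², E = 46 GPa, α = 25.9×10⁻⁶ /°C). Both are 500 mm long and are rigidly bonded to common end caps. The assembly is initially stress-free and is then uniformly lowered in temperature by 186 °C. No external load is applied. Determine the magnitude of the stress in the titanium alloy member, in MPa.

σ ≈ 49.2 MPa (compressive)

The magnesium alloy has the larger α, so on cooling it would change length more than the titanium alloy if both were free. The rigid plates force a common final length, so the magnesium alloy is put into tension and the titanium alloy into compression, with equal and opposite forces P (no external load).
Setting the final lengths equal and cancelling L: (α₁ − α₂)ΔT = P/(A₁E₁) + P/(A₂E₂).
|α₁ − α₂|·ΔT = 16.9×10⁻⁶ × 186 = 0.003143.
1/(A₁E₁) + 1/(A₂E₂) = 1/(625×119×10³) + 1/(245×46×10³) = 1.022×10⁻⁷ N⁻¹.
P = 0.003143 / 1.022×10⁻⁷ = 30760 N = 30.76 kN.
σ_{titanium alloy} = P/A₁ = 30760/625 = 49.22 MPa, compressive.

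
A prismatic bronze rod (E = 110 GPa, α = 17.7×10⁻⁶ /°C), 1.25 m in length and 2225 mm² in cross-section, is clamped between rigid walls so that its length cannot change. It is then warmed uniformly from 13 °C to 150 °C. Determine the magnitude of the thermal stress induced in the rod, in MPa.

Because both ends are immovable the net strain is zero, and the suppressed thermal strain is αΔT = 17.7×10⁻⁶ × 137 = 2424.9×10⁻⁶.
The stress required to suppress this strain is σ = Eε = 110×10³ × 2424.9×10⁻⁶ = 266.7 MPa, compressive since the rod is trying to expand.

σ ≈ 267 MPa (compressive)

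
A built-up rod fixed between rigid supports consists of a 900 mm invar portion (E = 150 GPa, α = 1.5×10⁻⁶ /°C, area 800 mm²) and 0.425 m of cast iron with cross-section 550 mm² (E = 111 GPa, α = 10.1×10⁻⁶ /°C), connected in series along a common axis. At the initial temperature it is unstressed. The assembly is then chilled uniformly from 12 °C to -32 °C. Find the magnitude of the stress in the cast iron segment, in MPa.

With the walls removed the bar would change length by δ_free = Σ αᵢΔT Lᵢ = 1.5×10⁻⁶×44×900 + 10.1×10⁻⁶×44×425 = 0.2483 mm.
The walls prevent any net length change, so an axial force P (same in every segment) develops. Compatibility: P · Σ Lᵢ/(AᵢEᵢ) = δ_free.
The series flexibility is Σ Lᵢ/(AᵢEᵢ) = 900/(800×150×10³) + 425/(550×111×10³) = 1.446×10⁻⁵ mm/N.
Hence P = δ_free / Σ(L/AE) = 0.2483/1.446×10⁻⁵ = 17.17 kN (tensile).
σ_{cast iron} = P / A = 17170 / 550 = 31.21 MPa.

σ ≈ 31.2 MPa (tensile)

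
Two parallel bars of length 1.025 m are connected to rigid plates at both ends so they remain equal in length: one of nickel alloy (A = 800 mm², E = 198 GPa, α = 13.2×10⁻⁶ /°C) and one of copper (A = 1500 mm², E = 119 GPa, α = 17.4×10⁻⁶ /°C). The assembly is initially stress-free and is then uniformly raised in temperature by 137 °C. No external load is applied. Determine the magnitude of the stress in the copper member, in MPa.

Both members must finish at the same length. With the larger α, the copper tends to over-expand; the plates restrain it, putting the copper in compression and the nickel alloy in tension. With no external load the two internal forces are equal and opposite, magnitude P.
Setting the final lengths equal and cancelling L: (α₁ − α₂)ΔT = P/(A₁E₁) + P/(A₂E₂).
|α₁ − α₂|·ΔT = 4.2×10⁻⁶ × 137 = 0.0005754.
1/(A₁E₁) + 1/(A₂E₂) = 1/(800×198×10³) + 1/(1500×119×10³) = 1.192×10⁻⁸ N⁻¹.
P = 0.0005754 / 1.192×10⁻⁸ = 48290 N = 48.29 kN.
σ_{copper} = P/A₂ = 48290/1500 = 32.19 MPa, compressive.

σ ≈ 32.2 MPa (compressive)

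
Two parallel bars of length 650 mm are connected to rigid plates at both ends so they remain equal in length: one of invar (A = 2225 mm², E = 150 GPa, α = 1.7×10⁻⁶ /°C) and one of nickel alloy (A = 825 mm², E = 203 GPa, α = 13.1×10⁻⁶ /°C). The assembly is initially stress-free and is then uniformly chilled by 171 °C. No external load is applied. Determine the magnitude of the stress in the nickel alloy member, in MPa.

Equilibrium of a rigid end plate with no external load gives equal and opposite internal forces ±P in the two members. Since α_{nickel alloy} > α_{invar}, cooling drives the nickel alloy into tension and the invar into compression.
Equating the net (thermal + elastic) strains gives |α₁ − α₂|·ΔT = P·[1/(A₁E₁) + 1/(A₂E₂)].
|α₁ − α₂|·ΔT = 11.4×10⁻⁶ × 171 = 0.001949.
1/(A₁E₁) + 1/(A₂E₂) = 1/(2225×150×10³) + 1/(825×203×10³) = 8.967×10⁻⁹ N⁻¹.
So P = 0.001949 / 8.967×10⁻⁹ = 217.4 kN.
σ_{nickel alloy} = P/A₂ = 217400/825 = 263.5 MPa, tensile.

σ ≈ 264 MPa (tensile)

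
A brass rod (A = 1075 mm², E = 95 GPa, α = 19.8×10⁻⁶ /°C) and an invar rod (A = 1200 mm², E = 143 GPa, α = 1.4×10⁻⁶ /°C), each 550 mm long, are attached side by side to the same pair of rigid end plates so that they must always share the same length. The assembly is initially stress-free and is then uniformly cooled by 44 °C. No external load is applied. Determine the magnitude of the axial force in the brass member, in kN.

Equilibrium of a rigid end plate with no external load gives equal and opposite internal forces ±P in the two members. Since α_{brass} > α_{invar}, cooling drives the brass into tension and the invar into compression.
Setting the final lengths equal and cancelling L: (α₁ − α₂)ΔT = P/(A₁E₁) + P/(A₂E₂).
|α₁ − α₂|·ΔT = 18.4×10⁻⁶ × 44 = 0.0008096.
1/(A₁E₁) + 1/(A₂E₂) = 1/(1075×95×10³) + 1/(1200×143×10³) = 1.562×10⁻⁸ N⁻¹.
P = 0.0008096 / 1.562×10⁻⁸ = 51830 N = 51.83 kN.

P ≈ 51.8 kN (tensile in the brass)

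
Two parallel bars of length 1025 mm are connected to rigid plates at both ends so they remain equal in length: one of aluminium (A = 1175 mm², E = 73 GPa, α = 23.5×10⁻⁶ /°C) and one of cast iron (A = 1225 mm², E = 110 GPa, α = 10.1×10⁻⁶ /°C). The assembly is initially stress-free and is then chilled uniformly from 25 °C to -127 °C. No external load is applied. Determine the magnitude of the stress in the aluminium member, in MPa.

σ ≈ 90.9 MPa (tensile)

Both members must finish at the same length. With the larger α, the aluminium tends to over-contract; the plates restrain it, putting the aluminium in tension and the cast iron in compression. With no external load the two internal forces are equal and opposite, magnitude P.
Compatibility of the two members (thermal + elastic change equal): (α₁ − α₂)ΔT = P·[1/(A₁E₁) + 1/(A₂E₂)].
|α₁ − α₂|·ΔT = 13.4×10⁻⁶ × 152 = 0.002037.
1/(A₁E₁) + 1/(A₂E₂) = 1/(1175×73×10³) + 1/(1225×110×10³) = 1.908×10⁻⁸ N⁻¹.
P = 0.002037 / 1.908×10⁻⁸ = 106800 N = 106.8 kN.
σ_{aluminium} = P/A₁ = 106800/1175 = 90.85 MPa, tensile.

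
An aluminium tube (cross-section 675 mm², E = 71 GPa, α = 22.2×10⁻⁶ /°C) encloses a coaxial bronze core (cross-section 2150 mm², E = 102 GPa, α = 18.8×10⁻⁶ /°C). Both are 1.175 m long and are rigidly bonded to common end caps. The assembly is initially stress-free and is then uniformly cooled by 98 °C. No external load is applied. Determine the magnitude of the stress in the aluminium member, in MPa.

σ ≈ 19.4 MPa (tensile)

The aluminium has the larger α, so on cooling it would change length more than the bronze if both were free. The rigid plates force a common final length, so the aluminium is put into tension and the bronze into compression, with equal and opposite forces P (no external load).
Setting the final lengths equal and cancelling L: (α₁ − α₂)ΔT = P/(A₁E₁) + P/(A₂E₂).
|α₁ − α₂|·ΔT = 3.4×10⁻⁶ × 98 = 0.0003332.
1/(A₁E₁) + 1/(A₂E₂) = 1/(675×71×10³) + 1/(2150×102×10³) = 2.543×10⁻⁸ N⁻¹.
So P = 0.0003332 / 2.543×10⁻⁸ = 13.1 kN.
σ_{aluminium} = P/A₁ = 13100/675 = 19.41 MPa, tensile.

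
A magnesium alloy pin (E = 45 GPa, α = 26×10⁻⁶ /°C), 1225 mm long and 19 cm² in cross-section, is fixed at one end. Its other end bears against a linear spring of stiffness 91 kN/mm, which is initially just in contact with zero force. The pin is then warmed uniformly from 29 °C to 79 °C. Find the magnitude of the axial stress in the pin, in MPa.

If the spring were absent the pin would lengthen by αΔT L = 26×10⁻⁶ × 50 × 1225 = 1.593 mm.
Let P be the compressive force at the spring. The pin shortens elastically by PL/(AE) and the spring compresses by P/k; together these equal δ_free.
So P = δ_free / [L/(AE) + 1/k] = 1.593 / [ 1225/(1900×45×10³) + 1/(91×10³) ].
P = 1.593 / 2.532×10⁻⁵ = 62900 N.
σ = P/A = 62900/1900 = 33.11 MPa.

σ ≈ 33.1 MPa (compressive)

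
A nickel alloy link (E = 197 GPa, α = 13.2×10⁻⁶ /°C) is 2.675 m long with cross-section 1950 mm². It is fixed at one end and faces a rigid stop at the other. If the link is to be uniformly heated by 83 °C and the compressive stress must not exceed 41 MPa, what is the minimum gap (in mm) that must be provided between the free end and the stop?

Free expansion if unrestrained: δ_free = αΔT L = 13.2×10⁻⁶ × 83 × 2675 = 2.931 mm.
A stress of 41 MPa corresponds to the wall pushing the link back by σL/E = 41×2675/(197×10³) = 0.5567 mm.
The gap must absorb the remainder: g_min = 2.931 − 0.5567 = 2.374 mm.

g ≈ 2.37 mm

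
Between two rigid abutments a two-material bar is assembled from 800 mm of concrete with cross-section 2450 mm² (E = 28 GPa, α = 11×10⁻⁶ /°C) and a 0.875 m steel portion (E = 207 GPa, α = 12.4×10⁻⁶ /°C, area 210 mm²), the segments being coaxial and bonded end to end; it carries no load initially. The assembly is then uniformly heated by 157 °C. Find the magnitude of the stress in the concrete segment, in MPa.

Free thermal expansion of the whole bar: Σ αᵢΔT Lᵢ = 11×10⁻⁶×157×800 + 12.4×10⁻⁶×157×875 = 3.085 mm.
The walls prevent any net length change, so an axial force P (same in every segment) develops. Compatibility: P · Σ Lᵢ/(AᵢEᵢ) = δ_free.
The series flexibility is Σ Lᵢ/(AᵢEᵢ) = 800/(2450×28×10³) + 875/(210×207×10³) = 3.179×10⁻⁵ mm/N.
P = 3.085 / 3.179×10⁻⁵ = 97040 N = 97.04 kN, compressive.
σ_{concrete} = P / A = 97040 / 2450 = 39.61 MPa.

σ ≈ 39.6 MPa (compressive)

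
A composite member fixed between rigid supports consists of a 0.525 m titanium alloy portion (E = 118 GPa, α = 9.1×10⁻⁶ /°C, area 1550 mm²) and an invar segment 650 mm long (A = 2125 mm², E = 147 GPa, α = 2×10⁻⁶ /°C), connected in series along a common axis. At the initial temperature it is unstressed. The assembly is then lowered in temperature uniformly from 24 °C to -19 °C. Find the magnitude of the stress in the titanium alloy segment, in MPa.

σ ≈ 34.1 MPa (tensile)

Free thermal contraction of the whole bar: Σ αᵢΔT Lᵢ = 9.1×10⁻⁶×43×525 + 2×10⁻⁶×43×650 = 0.2613 mm.
The walls prevent any net length change, so an axial force P (same in every segment) develops. Compatibility: P · Σ Lᵢ/(AᵢEᵢ) = δ_free.
The series flexibility is Σ Lᵢ/(AᵢEᵢ) = 525/(1550×118×10³) + 650/(2125×147×10³) = 4.951×10⁻⁶ mm/N.
P = 0.2613 / 4.951×10⁻⁶ = 52780 N = 52.78 kN, tensile.
σ_{titanium alloy} = P / A = 52780 / 1550 = 34.05 MPa.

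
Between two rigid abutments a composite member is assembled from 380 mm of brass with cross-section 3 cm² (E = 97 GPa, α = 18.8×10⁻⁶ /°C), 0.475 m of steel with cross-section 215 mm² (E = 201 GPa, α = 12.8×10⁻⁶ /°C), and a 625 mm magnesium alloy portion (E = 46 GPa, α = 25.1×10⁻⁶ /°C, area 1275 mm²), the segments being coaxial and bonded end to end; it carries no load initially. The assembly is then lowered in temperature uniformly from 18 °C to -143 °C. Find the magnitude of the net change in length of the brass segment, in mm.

Free thermal contraction of the whole bar: Σ αᵢΔT Lᵢ = 18.8×10⁻⁶×161×380 + 12.8×10⁻⁶×161×475 + 25.1×10⁻⁶×161×625 = 4.655 mm.
The rigid supports impose zero overall length change; the single axial force P common to all segments must satisfy P Σ Lᵢ/(AᵢEᵢ) = δ_free.
The series flexibility is Σ Lᵢ/(AᵢEᵢ) = 380/(300×97×10³) + 475/(215×201×10³) + 625/(1275×46×10³) = 3.471×10⁻⁵ mm/N.
Hence P = δ_free / Σ(L/AE) = 4.655/3.471×10⁻⁵ = 134.1 kN (tensile).
For the brass segment, free thermal change = 18.8×10⁻⁶×161×380 = 1.15 mm and elastic change from P = 134100×380/(300×97×10³) = 1.751 mm; these oppose, so the net change is 0.601 mm (segment lengthens).

|ΔL| ≈ 0.601 mm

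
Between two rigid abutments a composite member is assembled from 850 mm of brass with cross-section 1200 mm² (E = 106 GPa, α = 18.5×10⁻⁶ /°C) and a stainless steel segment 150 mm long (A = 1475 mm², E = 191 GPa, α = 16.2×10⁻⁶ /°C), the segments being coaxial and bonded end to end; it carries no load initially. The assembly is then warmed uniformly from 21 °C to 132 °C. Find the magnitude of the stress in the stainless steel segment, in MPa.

σ ≈ 189 MPa (compressive)

With the walls removed the bar would change length by δ_free = Σ αᵢΔT Lᵢ = 18.5×10⁻⁶×111×850 + 16.2×10⁻⁶×111×150 = 2.015 mm.
The walls prevent any net length change, so an axial force P (same in every segment) develops. Compatibility: P · Σ Lᵢ/(AᵢEᵢ) = δ_free.
Σ Lᵢ/(AᵢEᵢ) = 850/(1200×106×10³) + 150/(1475×191×10³) = 7.215×10⁻⁶ mm/N.
So P = 2.015 / 7.215×10⁻⁶ = 279.3 kN, compressive.
σ_{stainless steel} = P / A = 279300 / 1475 = 189.4 MPa.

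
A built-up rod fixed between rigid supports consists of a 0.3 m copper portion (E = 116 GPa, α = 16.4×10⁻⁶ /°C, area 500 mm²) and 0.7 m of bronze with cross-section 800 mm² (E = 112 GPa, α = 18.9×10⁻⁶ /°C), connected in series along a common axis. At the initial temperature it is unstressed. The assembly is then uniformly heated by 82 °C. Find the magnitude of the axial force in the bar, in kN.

With the walls removed the bar would change length by δ_free = Σ αᵢΔT Lᵢ = 16.4×10⁻⁶×82×300 + 18.9×10⁻⁶×82×700 = 1.488 mm.
The rigid supports impose zero overall length change; the single axial force P common to all segments must satisfy P Σ Lᵢ/(AᵢEᵢ) = δ_free.
Σ Lᵢ/(AᵢEᵢ) = 300/(500×116×10³) + 700/(800×112×10³) = 1.298×10⁻⁵ mm/N.
So P = 1.488 / 1.298×10⁻⁵ = 114.6 kN, compressive.

P ≈ 115 kN (compressive)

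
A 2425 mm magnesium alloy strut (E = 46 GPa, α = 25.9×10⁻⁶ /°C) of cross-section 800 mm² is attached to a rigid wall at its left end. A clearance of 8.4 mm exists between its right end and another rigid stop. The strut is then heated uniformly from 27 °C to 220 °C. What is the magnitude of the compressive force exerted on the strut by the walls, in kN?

P ≈ 56.5 kN

Unrestrained expansion: δ_free = αΔT L = 25.9×10⁻⁶ × 193 × 2425 = 12.12 mm.
The gap closes (δ_free > 8.4 mm) and the wall then resists a further 12.12 − 8.4 = 3.722 mm of expansion.
So σ = E(δ_free − g)/L = 46×10³ × 3.722/2425 = 70.6 MPa.
Force on the wall = σA = 70.6 × 800 mm² = 56.48 kN.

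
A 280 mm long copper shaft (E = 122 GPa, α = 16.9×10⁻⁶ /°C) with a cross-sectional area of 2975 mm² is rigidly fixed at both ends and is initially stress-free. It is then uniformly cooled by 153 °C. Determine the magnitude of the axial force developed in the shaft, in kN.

P ≈ 938 kN (tensile)

With zero net strain, σ = E·αΔT = 122 GPa × 16.9×10⁻⁶ × 153 = 315.5 MPa.
P = AEαΔT = 2975 × 122×10³ × 16.9×10⁻⁶ × 153 = 938.5 kN (tensile).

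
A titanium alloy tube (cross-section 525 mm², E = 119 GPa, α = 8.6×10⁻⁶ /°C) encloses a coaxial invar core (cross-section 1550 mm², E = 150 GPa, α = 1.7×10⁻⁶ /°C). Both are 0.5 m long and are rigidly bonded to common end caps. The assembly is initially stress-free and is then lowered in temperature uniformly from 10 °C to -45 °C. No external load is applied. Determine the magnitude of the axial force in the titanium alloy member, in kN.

Both members must finish at the same length. With the larger α, the titanium alloy tends to over-contract; the plates restrain it, putting the titanium alloy in tension and the invar in compression. With no external load the two internal forces are equal and opposite, magnitude P.
Compatibility of the two members (thermal + elastic change equal): (α₁ − α₂)ΔT = P·[1/(A₁E₁) + 1/(A₂E₂)].
|α₁ − α₂|·ΔT = 6.9×10⁻⁶ × 55 = 0.0003795.
1/(A₁E₁) + 1/(A₂E₂) = 1/(525×119×10³) + 1/(1550×150×10³) = 2.031×10⁻⁸ N⁻¹.
So P = 0.0003795 / 2.031×10⁻⁸ = 18.69 kN.

P ≈ 18.7 kN (tensile in the titanium alloy)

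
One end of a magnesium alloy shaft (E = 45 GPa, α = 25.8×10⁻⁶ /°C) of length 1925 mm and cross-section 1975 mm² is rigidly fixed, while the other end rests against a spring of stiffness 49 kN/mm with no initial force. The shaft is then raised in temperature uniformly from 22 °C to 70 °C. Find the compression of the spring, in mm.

Free thermal expansion: δ_free = αΔT L = 25.8×10⁻⁶ × 48 × 1925 = 2.384 mm.
Let P be the compressive force at the spring. The shaft shortens elastically by PL/(AE) and the spring compresses by P/k; together these equal δ_free.
So P = δ_free / [L/(AE) + 1/k] = 2.384 / [ 1925/(1975×45×10³) + 1/(49×10³) ].
P = 2.384 / 4.207×10⁻⁵ = 56670 N.
Spring compression = P/k = 56670/(49×10³) = 1.157 mm.

δ ≈ 1.16 mm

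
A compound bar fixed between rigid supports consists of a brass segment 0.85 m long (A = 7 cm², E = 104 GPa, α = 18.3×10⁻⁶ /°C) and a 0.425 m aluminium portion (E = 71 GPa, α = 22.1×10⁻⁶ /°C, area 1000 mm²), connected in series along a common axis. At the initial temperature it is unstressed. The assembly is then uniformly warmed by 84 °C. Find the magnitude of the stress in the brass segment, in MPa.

σ ≈ 170 MPa (compressive)

Free thermal expansion of the whole bar: Σ αᵢΔT Lᵢ = 18.3×10⁻⁶×84×850 + 22.1×10⁻⁶×84×425 = 2.096 mm.
Since the ends are fixed, an axial force P builds up, equal in every segment, with P · Σ Lᵢ/(AᵢEᵢ) = δ_free.
The series flexibility is Σ Lᵢ/(AᵢEᵢ) = 850/(700×104×10³) + 425/(1000×71×10³) = 1.766×10⁻⁵ mm/N.
P = 2.096 / 1.766×10⁻⁵ = 118700 N = 118.7 kN, compressive.
σ_{brass} = P / A = 118700 / 700 = 169.5 MPa.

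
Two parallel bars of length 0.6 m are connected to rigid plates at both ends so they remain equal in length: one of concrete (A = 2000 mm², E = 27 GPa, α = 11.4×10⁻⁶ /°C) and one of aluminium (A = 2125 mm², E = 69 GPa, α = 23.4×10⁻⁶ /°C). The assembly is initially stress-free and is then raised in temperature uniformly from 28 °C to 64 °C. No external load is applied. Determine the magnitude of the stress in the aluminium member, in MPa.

σ ≈ 8.02 MPa (compressive)

Both members must finish at the same length. With the larger α, the aluminium tends to over-expand; the plates restrain it, putting the aluminium in compression and the concrete in tension. With no external load the two internal forces are equal and opposite, magnitude P.
Setting the final lengths equal and cancelling L: (α₁ − α₂)ΔT = P/(A₁E₁) + P/(A₂E₂).
|α₁ − α₂|·ΔT = 12×10⁻⁶ × 36 = 0.000432.
1/(A₁E₁) + 1/(A₂E₂) = 1/(2000×27×10³) + 1/(2125×69×10³) = 2.534×10⁻⁸ N⁻¹.
P = 0.000432 / 2.534×10⁻⁸ = 17050 N = 17.05 kN.
σ_{aluminium} = P/A₂ = 17050/2125 = 8.023 MPa, compressive.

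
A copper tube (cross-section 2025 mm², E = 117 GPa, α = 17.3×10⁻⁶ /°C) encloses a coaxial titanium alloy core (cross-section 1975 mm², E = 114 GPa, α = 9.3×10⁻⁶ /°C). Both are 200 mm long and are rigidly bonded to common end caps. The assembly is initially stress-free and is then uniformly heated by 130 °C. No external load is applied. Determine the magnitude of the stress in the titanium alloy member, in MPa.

σ ≈ 60.8 MPa (tensile)

The copper has the larger α, so on heating it would change length more than the titanium alloy if both were free. The rigid plates force a common final length, so the copper is put into compression and the titanium alloy into tension, with equal and opposite forces P (no external load).
Equating the net (thermal + elastic) strains gives |α₁ − α₂|·ΔT = P·[1/(A₁E₁) + 1/(A₂E₂)].
|α₁ − α₂|·ΔT = 8×10⁻⁶ × 130 = 0.00104.
1/(A₁E₁) + 1/(A₂E₂) = 1/(2025×117×10³) + 1/(1975×114×10³) = 8.662×10⁻⁹ N⁻¹.
P = 0.00104 / 8.662×10⁻⁹ = 120100 N = 120.1 kN.
σ_{titanium alloy} = P/A₂ = 120100/1975 = 60.79 MPa, tensile.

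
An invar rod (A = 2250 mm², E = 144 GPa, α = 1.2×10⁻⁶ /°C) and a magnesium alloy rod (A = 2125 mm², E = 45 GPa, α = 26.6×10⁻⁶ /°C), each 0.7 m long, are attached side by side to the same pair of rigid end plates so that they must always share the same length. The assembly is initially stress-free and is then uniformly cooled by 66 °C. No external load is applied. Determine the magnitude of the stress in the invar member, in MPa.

Equilibrium of a rigid end plate with no external load gives equal and opposite internal forces ±P in the two members. Since α_{magnesium alloy} > α_{invar}, cooling drives the magnesium alloy into tension and the invar into compression.
Equating the net (thermal + elastic) strains gives |α₁ − α₂|·ΔT = P·[1/(A₁E₁) + 1/(A₂E₂)].
|α₁ − α₂|·ΔT = 25.4×10⁻⁶ × 66 = 0.001676.
1/(A₁E₁) + 1/(A₂E₂) = 1/(2250×144×10³) + 1/(2125×45×10³) = 1.354×10⁻⁸ N⁻¹.
P = 0.001676 / 1.354×10⁻⁸ = 123800 N = 123.8 kN.
σ_{invar} = P/A₁ = 123800/2250 = 55.01 MPa, compressive.

σ ≈ 55 MPa (compressive)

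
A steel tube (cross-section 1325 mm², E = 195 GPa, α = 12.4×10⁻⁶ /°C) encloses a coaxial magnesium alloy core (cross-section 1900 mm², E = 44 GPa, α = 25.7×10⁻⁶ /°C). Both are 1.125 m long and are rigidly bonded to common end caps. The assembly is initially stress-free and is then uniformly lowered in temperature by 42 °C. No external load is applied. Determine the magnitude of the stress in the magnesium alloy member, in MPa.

The magnesium alloy has the larger α, so on cooling it would change length more than the steel if both were free. The rigid plates force a common final length, so the magnesium alloy is put into tension and the steel into compression, with equal and opposite forces P (no external load).
Equating the net (thermal + elastic) strains gives |α₁ − α₂|·ΔT = P·[1/(A₁E₁) + 1/(A₂E₂)].
|α₁ − α₂|·ΔT = 13.3×10⁻⁶ × 42 = 0.0005586.
1/(A₁E₁) + 1/(A₂E₂) = 1/(1325×195×10³) + 1/(1900×44×10³) = 1.583×10⁻⁸ N⁻¹.
So P = 0.0005586 / 1.583×10⁻⁸ = 35.28 kN.
σ_{magnesium alloy} = P/A₂ = 35280/1900 = 18.57 MPa, tensile.

σ ≈ 18.6 MPa (tensile)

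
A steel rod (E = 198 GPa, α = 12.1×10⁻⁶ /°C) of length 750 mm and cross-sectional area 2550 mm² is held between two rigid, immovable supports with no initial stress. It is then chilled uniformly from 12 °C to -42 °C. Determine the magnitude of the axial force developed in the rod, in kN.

The ends cannot move, so σ = EαΔT = 198×10³ × 12.1×10⁻⁶ × 54 = 129.4 MPa.
Then P = σA = 129.4 × 2550 mm² = 329.9 kN, tensile.

P ≈ 330 kN (tensile)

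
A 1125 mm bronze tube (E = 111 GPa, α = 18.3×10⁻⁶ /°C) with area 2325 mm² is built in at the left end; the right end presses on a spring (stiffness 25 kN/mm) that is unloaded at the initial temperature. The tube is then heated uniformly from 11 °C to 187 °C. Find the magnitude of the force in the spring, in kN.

Free thermal expansion: δ_free = αΔT L = 18.3×10⁻⁶ × 176 × 1125 = 3.623 mm.
Let P be the compressive force at the spring. The tube shortens elastically by PL/(AE) and the spring compresses by P/k; together these equal δ_free.
So P = δ_free / [L/(AE) + 1/k] = 3.623 / [ 1125/(2325×111×10³) + 1/(25×10³) ].
P = 3.623 / 4.436×10⁻⁵ = 81680 N.

P ≈ 81.7 kN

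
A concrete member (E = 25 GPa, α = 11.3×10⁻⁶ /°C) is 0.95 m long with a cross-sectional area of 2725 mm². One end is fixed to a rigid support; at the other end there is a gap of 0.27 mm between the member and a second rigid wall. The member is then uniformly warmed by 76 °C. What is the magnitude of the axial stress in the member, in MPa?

σ ≈ 14.4 MPa (compressive)

Unrestrained expansion: δ_free = αΔT L = 11.3×10⁻⁶ × 76 × 950 = 0.8159 mm.
This exceeds the 0.27 mm gap, so the wall pushes back. The portion of expansion that must be recovered elastically is δ_free − gap = 0.8159 − 0.27 = 0.5459 mm.
Compatibility: PL/(AE) = 0.5459 mm, so σ = P/A = E × (0.5459/950) = 14.36 MPa.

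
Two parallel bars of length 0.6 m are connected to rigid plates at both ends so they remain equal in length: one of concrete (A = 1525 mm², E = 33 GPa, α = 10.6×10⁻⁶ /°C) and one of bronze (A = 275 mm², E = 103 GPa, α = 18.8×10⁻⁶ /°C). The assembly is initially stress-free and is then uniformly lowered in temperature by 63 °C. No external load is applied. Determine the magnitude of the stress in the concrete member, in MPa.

Equilibrium of a rigid end plate with no external load gives equal and opposite internal forces ±P in the two members. Since α_{bronze} > α_{concrete}, cooling drives the bronze into tension and the concrete into compression.
Equating the net (thermal + elastic) strains gives |α₁ − α₂|·ΔT = P·[1/(A₁E₁) + 1/(A₂E₂)].
|α₁ − α₂|·ΔT = 8.2×10⁻⁶ × 63 = 0.0005166.
1/(A₁E₁) + 1/(A₂E₂) = 1/(1525×33×10³) + 1/(275×103×10³) = 5.518×10⁻⁸ N⁻¹.
P = 0.0005166 / 5.518×10⁻⁸ = 9363 N = 9.363 kN.
σ_{concrete} = P/A₁ = 9363/1525 = 6.14 MPa, compressive.

σ ≈ 6.14 MPa (compressive)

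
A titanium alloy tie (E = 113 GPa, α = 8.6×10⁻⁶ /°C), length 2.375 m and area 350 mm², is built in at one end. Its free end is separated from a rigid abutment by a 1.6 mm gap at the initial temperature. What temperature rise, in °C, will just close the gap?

ΔT ≈ 78.3 °C

Contact occurs when the free expansion equals the gap: αΔT L = 1.6 mm.
So ΔT = g/(αL) = 1.6/(8.6×10⁻⁶ × 2375) = 78.34 °C.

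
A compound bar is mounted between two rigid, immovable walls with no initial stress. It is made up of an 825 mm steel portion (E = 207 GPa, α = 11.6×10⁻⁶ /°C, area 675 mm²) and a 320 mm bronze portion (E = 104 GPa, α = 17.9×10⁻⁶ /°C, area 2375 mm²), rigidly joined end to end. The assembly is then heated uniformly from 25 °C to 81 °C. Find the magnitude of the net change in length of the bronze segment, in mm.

If the supports were absent, the total length change would be Σ αᵢΔT Lᵢ = 11.6×10⁻⁶×56×825 + 17.9×10⁻⁶×56×320 = 0.8567 mm.
The walls prevent any net length change, so an axial force P (same in every segment) develops. Compatibility: P · Σ Lᵢ/(AᵢEᵢ) = δ_free.
The series flexibility is Σ Lᵢ/(AᵢEᵢ) = 825/(675×207×10³) + 320/(2375×104×10³) = 7.2×10⁻⁶ mm/N.
So P = 0.8567 / 7.2×10⁻⁶ = 119 kN, compressive.
For the bronze segment, free thermal change = 17.9×10⁻⁶×56×320 = 0.3208 mm and elastic change from P = 119000×320/(2375×104×10³) = 0.1541 mm; these oppose, so the net change is 0.167 mm (segment lengthens).

|ΔL| ≈ 0.167 mm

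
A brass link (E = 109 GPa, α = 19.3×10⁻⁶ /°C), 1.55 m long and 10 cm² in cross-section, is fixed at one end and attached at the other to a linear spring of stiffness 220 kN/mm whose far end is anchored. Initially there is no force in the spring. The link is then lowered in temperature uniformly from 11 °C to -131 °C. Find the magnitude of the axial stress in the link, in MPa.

σ ≈ 226 MPa (tensile)

Free thermal contraction: δ_free = αΔT L = 19.3×10⁻⁶ × 142 × 1550 = 4.248 mm.
Let P be the tensile force in the spring. The link extends elastically by PL/(AE) and the spring stretches by P/k; together these equal δ_free.
P [ L/(AE) + 1/k ] = δ_free → P [ 1550/(1000×109×10³) + 1/(220×10³) ] = 4.248.
P = 4.248 / 1.877×10⁻⁵ = 226400 N.
σ = P/A = 226400/1000 = 226.4 MPa.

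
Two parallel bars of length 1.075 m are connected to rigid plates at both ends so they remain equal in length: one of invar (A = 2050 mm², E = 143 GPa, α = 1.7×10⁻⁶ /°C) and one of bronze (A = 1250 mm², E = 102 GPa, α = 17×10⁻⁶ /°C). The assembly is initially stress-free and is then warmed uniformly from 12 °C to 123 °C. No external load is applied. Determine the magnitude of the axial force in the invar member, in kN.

Both members must finish at the same length. With the larger α, the bronze tends to over-expand; the plates restrain it, putting the bronze in compression and the invar in tension. With no external load the two internal forces are equal and opposite, magnitude P.
Setting the final lengths equal and cancelling L: (α₁ − α₂)ΔT = P/(A₁E₁) + P/(A₂E₂).
|α₁ − α₂|·ΔT = 15.3×10⁻⁶ × 111 = 0.001698.
1/(A₁E₁) + 1/(A₂E₂) = 1/(2050×143×10³) + 1/(1250×102×10³) = 1.125×10⁻⁸ N⁻¹.
So P = 0.001698 / 1.125×10⁻⁸ = 150.9 kN.

P ≈ 151 kN (tensile in the invar)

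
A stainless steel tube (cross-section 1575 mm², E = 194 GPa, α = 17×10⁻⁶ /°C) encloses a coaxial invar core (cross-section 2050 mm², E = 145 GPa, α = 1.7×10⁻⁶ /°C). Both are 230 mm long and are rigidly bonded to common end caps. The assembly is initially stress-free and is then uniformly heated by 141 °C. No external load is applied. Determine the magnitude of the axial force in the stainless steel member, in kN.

P ≈ 325 kN (compressive in the stainless steel)

The stainless steel has the larger α, so on heating it would change length more than the invar if both were free. The rigid plates force a common final length, so the stainless steel is put into compression and the invar into tension, with equal and opposite forces P (no external load).
Compatibility of the two members (thermal + elastic change equal): (α₁ − α₂)ΔT = P·[1/(A₁E₁) + 1/(A₂E₂)].
|α₁ − α₂|·ΔT = 15.3×10⁻⁶ × 141 = 0.002157.
1/(A₁E₁) + 1/(A₂E₂) = 1/(1575×194×10³) + 1/(2050×145×10³) = 6.637×10⁻⁹ N⁻¹.
P = 0.002157 / 6.637×10⁻⁹ = 325000 N = 325 kN.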